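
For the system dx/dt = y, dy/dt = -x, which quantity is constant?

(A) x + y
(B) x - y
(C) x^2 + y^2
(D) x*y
C

A first integral I satisfies dI/dt = 0 along every solution. Differentiate each option and use the equation of motion:
(A) d/dt[x + y] = y + (-x) = y - x, not identically 0
(B) d/dt[x - y] = y - (-x) = x + y, not identically 0
(C) d/dt[x^2 + y^2] = 2x*dx/dt + 2y*dy/dt = 2x*y + 2y*(-x) = 0
(D) d/dt[x*y] = (dx/dt)y + x(dy/dt) = y^2 - x^2, not identically 0

Only (C) has zero time-derivative. So x^2 + y^2 (the squared radius; trajectories are circles) is the conserved quantity.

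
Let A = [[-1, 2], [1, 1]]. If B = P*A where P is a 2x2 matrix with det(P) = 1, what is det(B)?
-3

By the multiplicative property of determinants, det(B) = det(P*A) = det(P) * det(A) = det(A),
so the determinant is invariant under multiplication by any determinant-1 matrix; we just need det(A).

det(A) = (-1)(1) - (2)(1) = -1 - 2 = -3

Therefore det(B) = 1 * (-3) = -3.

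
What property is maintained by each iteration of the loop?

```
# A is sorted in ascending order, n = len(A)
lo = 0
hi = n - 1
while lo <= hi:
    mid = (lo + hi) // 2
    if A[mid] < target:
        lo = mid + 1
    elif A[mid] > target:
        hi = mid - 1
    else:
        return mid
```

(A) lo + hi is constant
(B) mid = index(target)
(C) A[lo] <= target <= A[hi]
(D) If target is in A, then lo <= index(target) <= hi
D

A loop invariant must hold before the first iteration and be re-established by every execution of the body.

(D) If target is in A, then lo <= index(target) <= hi: Before the loop [lo, hi] = [0, n-1] covers every index. When A[mid] < target, sortedness puts target strictly to the right of mid, so setting lo = mid + 1 keeps index(target) in [lo, hi]; symmetrically for hi = mid - 1. Hence 'if target is in A then lo <= index(target) <= hi' holds after every iteration, and when lo > hi it proves target is absent.

The other options fail:
(A) lo + hi is constant: each iteration moves exactly one of lo, hi, so lo + hi changes (e.g. 0 + (n-1) becomes (mid+1) + (n-1)).
(B) mid = index(target): mid is just the current probe; it equals index(target) only on the iteration that returns.
(C) A[lo] <= target <= A[hi]: fails when target is not in A (e.g. target < A[0] already violates it before the loop), so it is not maintained in general.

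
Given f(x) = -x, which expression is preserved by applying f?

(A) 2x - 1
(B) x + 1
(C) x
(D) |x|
D

For f(x) = -x:
Applying f replaces x by -x. Since |-x| = |x|, the absolute value is unchanged by f, whereas x -> -x, 2x - 1 -> -2x - 1 and x + 1 -> -x + 1 all change.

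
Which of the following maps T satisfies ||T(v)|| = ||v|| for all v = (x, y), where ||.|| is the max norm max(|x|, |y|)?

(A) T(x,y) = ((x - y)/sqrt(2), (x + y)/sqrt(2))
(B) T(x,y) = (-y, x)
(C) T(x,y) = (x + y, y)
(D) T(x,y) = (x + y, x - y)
B

A transformation preserves a norm if ||T(v)|| = ||v|| for every v; a single vector where the norm changes rules an option out.

(A) T(x,y) = ((x - y)/sqrt(2), (x + y)/sqrt(2)): v = (1, 0) has norm max(|1|, |0|) = 1, but T(v) = (sqrt(2)/2, sqrt(2)/2) has norm sqrt(2)/2 -- not preserved.
(B) T(x,y) = (-y, x): preserves the norm -- it only permutes the coordinates and/or flips signs, which leaves max(|x|, |y|) unchanged.
(C) T(x,y) = (x + y, y): v = (1, 1) has norm max(|1|, |1|) = 1, but T(v) = (2, 1) has norm 2 -- not preserved.
(D) T(x,y) = (x + y, x - y): v = (1, 1) has norm max(|1|, |1|) = 1, but T(v) = (2, 0) has norm 2 -- not preserved.

Therefore the answer is (B).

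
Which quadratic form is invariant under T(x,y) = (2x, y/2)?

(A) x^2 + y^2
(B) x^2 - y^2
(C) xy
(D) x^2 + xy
C

T multiplies x by 2 and divides y by 2.
Substitute the transformed coordinates into each option and compare with the original:
(A) x^2 + y^2  ->  (2x)^2 + (y/2)^2 = 4x^2 + y^2/4   [differs from x^2 + y^2: not invariant]
(B) x^2 - y^2  ->  (2x)^2 - (y/2)^2 = 4x^2 - y^2/4   [differs from x^2 - y^2: not invariant]
(C) xy  ->  (2x)(y/2) = xy   [equals xy: invariant]
(D) x^2 + xy  ->  (2x)^2 + (2x)(y/2) = 4x^2 + xy   [differs from x^2 + xy: not invariant]

Only option (C), xy, is unchanged by the transformation.
The factors 2 and 1/2 cancel only in the pure product xy.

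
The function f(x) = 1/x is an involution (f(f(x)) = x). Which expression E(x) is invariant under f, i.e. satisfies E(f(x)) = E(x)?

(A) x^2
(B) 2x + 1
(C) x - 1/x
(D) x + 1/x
D

Replace x by f(x) = 1/x in each option and simplify. As a quick numerical cross-check, also compare E(3) with E(f(3)) = E(1/3).

(A) x^2  ->  (1/x)^2 = x^(-2); check: E(3) = 9 but E(1/3) = 1/9.   [not invariant]
(B) 2x + 1  ->  2(1/x) + 1 = (x + 2)/x; check: E(3) = 7 but E(1/3) = 5/3.   [not invariant]
(C) x - 1/x  ->  (1/x) - 1/(1/x) = -x + 1/x; check: E(3) = 8/3 but E(1/3) = -8/3.   [not invariant]
(D) x + 1/x  ->  (1/x) + 1/(1/x), which simplifies back to x + 1/x; check: E(3) = 10/3, E(1/3) = 10/3.   [invariant]

Only (D) is unchanged. E is symmetric under swapping x with f(x) = 1/x, which is exactly what an involution does.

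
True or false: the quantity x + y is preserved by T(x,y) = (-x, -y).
False

Substitute T(x,y) = (-x, -y) into the expression and compare with the original.

Original: x + y
After applying T: (-x) + (-y) = -x - y

This differs from the original x + y (difference: -2x - 2y), so the expression is NOT invariant.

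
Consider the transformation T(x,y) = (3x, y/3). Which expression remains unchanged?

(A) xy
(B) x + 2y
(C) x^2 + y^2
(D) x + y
A

An expression E(x,y) is invariant under T if E(T(x,y)) = E(x,y). Here T(x,y) = (3x, y/3).
Substitute the transformed coordinates into each option and compare with the original:
(A) xy  ->  (3x)(y/3) = xy   [equals xy: invariant]
(B) x + 2y  ->  (3x) + 2(y/3) = 3x + 2y/3   [differs from x + 2y: not invariant]
(C) x^2 + y^2  ->  (3x)^2 + (y/3)^2 = 9x^2 + y^2/9   [differs from x^2 + y^2: not invariant]
(D) x + y  ->  (3x) + (y/3) = 3x + y/3   [differs from x + y: not invariant]

Only option (A), xy, is unchanged by the transformation.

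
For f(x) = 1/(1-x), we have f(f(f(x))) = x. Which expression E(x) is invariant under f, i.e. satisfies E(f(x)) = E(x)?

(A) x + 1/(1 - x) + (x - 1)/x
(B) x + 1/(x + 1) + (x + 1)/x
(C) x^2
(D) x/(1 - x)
A

Replace x by f(x) = 1/(1 - x) in each option and simplify. As a quick numerical cross-check, also compare E(5) with E(f(5)) = E(-1/4).

(A) x + 1/(1 - x) + (x - 1)/x  ->  (1/(1 - x)) + 1/(1 - (1/(1 - x))) + ((1/(1 - x)) - 1)/(1/(1 - x)), which simplifies back to x + 1/(1 - x) + (x - 1)/x; check: E(5) = 111/20, E(-1/4) = 111/20.   [invariant]
(B) x + 1/(x + 1) + (x + 1)/x  ->  (1/(1 - x)) + 1/((1/(1 - x)) + 1) + ((1/(1 - x)) + 1)/(1/(1 - x)) = (-x^3 + 6x^2 - 11x + 7)/(x^2 - 3x + 2); check: E(5) = 191/30 but E(-1/4) = -23/12.   [not invariant]
(C) x^2  ->  (1/(1 - x))^2 = (x - 1)^(-2); check: E(5) = 25 but E(-1/4) = 1/16.   [not invariant]
(D) x/(1 - x)  ->  (1/(1 - x))/(1 - (1/(1 - x))) = -1/x; check: E(5) = -5/4 but E(-1/4) = -1/5.   [not invariant]

Only (A) is unchanged. Indeed f(f(x)) = 1/(1 - 1/(1-x)) = (1-x)/(-x) = (x-1)/x, so E(x) = x + f(x) + f(f(x)) is the sum over the whole 3-cycle; applying f just permutes the three terms cyclically (x -> f(x) -> f(f(x)) -> x), leaving the sum unchanged.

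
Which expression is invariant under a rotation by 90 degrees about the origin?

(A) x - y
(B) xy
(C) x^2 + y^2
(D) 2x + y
C

A rotation by 90 degrees sends (x, y) to (-y, x).
Substitute the transformed coordinates into each option and compare with the original:
(A) x - y  ->  (-y) - (x) = -x - y   [differs from x - y: not invariant]
(B) xy  ->  (-y)(x) = -xy   [differs from xy: not invariant]
(C) x^2 + y^2  ->  (-y)^2 + (x)^2 = x^2 + y^2   [equals x^2 + y^2: invariant]
(D) 2x + y  ->  2(-y) + (x) = x - 2y   [differs from 2x + y: not invariant]

Only option (C), x^2 + y^2, is unchanged by the transformation.
Geometrically, x^2 + y^2 is the squared distance from the origin, which every rotation about the origin preserves.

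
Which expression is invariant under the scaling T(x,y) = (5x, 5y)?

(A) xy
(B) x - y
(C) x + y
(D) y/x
D

Under the uniform scaling T(x,y) = (5x, 5y):
Substitute the transformed coordinates into each option and compare with the original:
(A) xy  ->  (5x)(5y) = 25xy   [differs from xy: not invariant]
(B) x - y  ->  (5x) - (5y) = 5x - 5y   [differs from x - y: not invariant]
(C) x + y  ->  (5x) + (5y) = 5x + 5y   [differs from x + y: not invariant]
(D) y/x  ->  (5y)/(5x) = y/x   [equals y/x: invariant]

Only option (D), y/x, is unchanged by the transformation.
The common factor 5 cancels in a ratio of coordinates, while sums, products and sums of squares pick up factors of 5 or 25.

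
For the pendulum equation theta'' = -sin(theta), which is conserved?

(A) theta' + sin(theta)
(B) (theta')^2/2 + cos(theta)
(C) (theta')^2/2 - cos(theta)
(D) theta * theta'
C

A first integral I satisfies dI/dt = 0 along every solution. Differentiate each option and use the equation of motion:
(A) d/dt[theta' + sin(theta)] = theta'' + cos(theta) theta' = -sin(theta) + theta' cos(theta), not identically 0
(B) d/dt[(theta')^2/2 + cos(theta)] = theta' theta'' - sin(theta) theta' = -2 theta' sin(theta), not identically 0
(C) d/dt[(theta')^2/2 - cos(theta)] = theta' theta'' + sin(theta) theta' = theta'(-sin(theta)) + theta' sin(theta) = 0
(D) d/dt[theta * theta'] = (theta')^2 + theta theta'' = (theta')^2 - theta sin(theta), not identically 0

Only (C) has zero time-derivative. This is the total energy: kinetic (theta')^2/2 plus potential -cos(theta).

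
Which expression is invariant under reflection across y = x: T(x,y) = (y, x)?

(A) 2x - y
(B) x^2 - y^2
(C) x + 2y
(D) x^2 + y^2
D

The map is reflection across y = x: T(x,y) = (y, x).
Substitute the transformed coordinates into each option and compare with the original:
(A) 2x - y  ->  2(y) - (x) = -x + 2y   [differs from 2x - y: not invariant]
(B) x^2 - y^2  ->  (y)^2 - (x)^2 = -x^2 + y^2   [differs from x^2 - y^2: not invariant]
(C) x + 2y  ->  (y) + 2(x) = 2x + y   [differs from x + 2y: not invariant]
(D) x^2 + y^2  ->  (y)^2 + (x)^2 = x^2 + y^2   [equals x^2 + y^2: invariant]

Only option (D), x^2 + y^2, is unchanged by the transformation.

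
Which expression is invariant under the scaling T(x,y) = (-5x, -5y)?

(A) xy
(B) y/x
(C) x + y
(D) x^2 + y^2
B

Under the uniform scaling T(x,y) = (-5x, -5y):
Substitute the transformed coordinates into each option and compare with the original:
(A) xy  ->  (-5x)(-5y) = 25xy   [differs from xy: not invariant]
(B) y/x  ->  (-5y)/(-5x) = y/x   [equals y/x: invariant]
(C) x + y  ->  (-5x) + (-5y) = -5x - 5y   [differs from x + y: not invariant]
(D) x^2 + y^2  ->  (-5x)^2 + (-5y)^2 = 25x^2 + 25y^2   [differs from x^2 + y^2: not invariant]

Only option (B), y/x, is unchanged by the transformation.
The common factor -5 cancels in a ratio of coordinates, while sums, products and sums of squares pick up factors of -5 or 25.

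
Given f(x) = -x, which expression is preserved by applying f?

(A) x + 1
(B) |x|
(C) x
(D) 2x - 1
B

For f(x) = -x:
Applying f replaces x by -x. Since |-x| = |x|, the absolute value is unchanged by f, whereas x -> -x, 2x - 1 -> -2x - 1 and x + 1 -> -x + 1 all change.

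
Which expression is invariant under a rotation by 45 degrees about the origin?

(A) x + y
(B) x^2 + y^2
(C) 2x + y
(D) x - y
B

A rotation by 45 degrees sends (x, y) to (sqrt(2)x/2 - sqrt(2)y/2, sqrt(2)x/2 + sqrt(2)y/2).
Substitute the transformed coordinates into each option and compare with the original:
(A) x + y  ->  (sqrt(2)x/2 - sqrt(2)y/2) + (sqrt(2)x/2 + sqrt(2)y/2) = sqrt(2)x   [differs from x + y: not invariant]
(B) x^2 + y^2  ->  (sqrt(2)x/2 - sqrt(2)y/2)^2 + (sqrt(2)x/2 + sqrt(2)y/2)^2 = x^2 + y^2   [equals x^2 + y^2: invariant]
(C) 2x + y  ->  2(sqrt(2)x/2 - sqrt(2)y/2) + (sqrt(2)x/2 + sqrt(2)y/2) = 3sqrt(2)x/2 - sqrt(2)y/2   [differs from 2x + y: not invariant]
(D) x - y  ->  (sqrt(2)x/2 - sqrt(2)y/2) - (sqrt(2)x/2 + sqrt(2)y/2) = -sqrt(2)y   [differs from x - y: not invariant]

Only option (B), x^2 + y^2, is unchanged by the transformation.
Geometrically, x^2 + y^2 is the squared distance from the origin, which every rotation about the origin preserves.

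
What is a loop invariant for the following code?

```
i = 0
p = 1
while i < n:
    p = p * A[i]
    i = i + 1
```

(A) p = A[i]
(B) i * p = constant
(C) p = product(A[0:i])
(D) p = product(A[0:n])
C

A loop invariant must hold before the first iteration and be re-established by every execution of the body.

(C) p = product(A[0:i]): Initially i = 0 and p = 1 = product of the empty slice A[0:0]. If p = product(A[0:i]) holds at the top of an iteration, the body sets p to product(A[0:i]) * A[i] = product(A[0:i+1]) and then i to i+1, so the property is restored. At exit i = n, giving p = product(A[0:n]).

The other options fail:
(A) p = A[i]: after the first iteration p = A[0] but i = 1; in general p is a product of several elements, not a single one.
(B) i * p = constant: initially i * p = 0, but after one iteration it is 1 * A[0], which is nonzero in general.
(D) p = product(A[0:n]): false before the loop (p = 1, not the full product) -- it only becomes true at exit.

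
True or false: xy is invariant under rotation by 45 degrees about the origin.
False

Applying rotation by 45 degrees: x' = x*cos(45 degrees) - y*sin(45 degrees) = sqrt(2)x/2 - sqrt(2)y/2, y' = x*sin(45 degrees) + y*cos(45 degrees) = sqrt(2)x/2 + sqrt(2)y/2

Substituting into xy:
(sqrt(2)x/2 - sqrt(2)y/2)(sqrt(2)x/2 + sqrt(2)y/2)
= x^2/2 - y^2/2

This differs from the original expression xy, so it is NOT invariant.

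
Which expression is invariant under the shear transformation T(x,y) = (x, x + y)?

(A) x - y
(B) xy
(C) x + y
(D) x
D

Under the shear T(x,y) = (x, x + y):
Substitute the transformed coordinates into each option and compare with the original:
(A) x - y  ->  (x) - (x + y) = -y   [differs from x - y: not invariant]
(B) xy  ->  (x)(x + y) = x^2 + xy   [differs from xy: not invariant]
(C) x + y  ->  (x) + (x + y) = 2x + y   [differs from x + y: not invariant]
(D) x  ->  (x) = x   [equals x: invariant]

Only option (D), x, is unchanged by the transformation.
A vertical shear moves points parallel to the y-axis, so the x-coordinate (and any function of x alone) is unchanged.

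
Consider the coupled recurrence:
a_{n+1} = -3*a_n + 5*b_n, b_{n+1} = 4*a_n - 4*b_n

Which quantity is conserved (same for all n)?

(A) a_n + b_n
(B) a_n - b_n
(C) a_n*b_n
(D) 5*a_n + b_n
A

Replace a_n by a_{n+1} = -3*a_n + 5*b_n and b_n by b_{n+1} = 4*a_n - 4*b_n in each option and simplify:
(A) a_n + b_n  ->  (-3*a_n + 5*b_n) + (4*a_n - 4*b_n) = a_n + b_n   [conserved]
(B) a_n - b_n  ->  (-3*a_n + 5*b_n) - (4*a_n - 4*b_n) = -7*a_n + 9*b_n   [not conserved]
(C) a_n*b_n  ->  (-3*a_n + 5*b_n)*(4*a_n - 4*b_n) = -12*a_n^2 + 32*a_n*b_n - 20*b_n^2   [not conserved]
(D) 5*a_n + b_n  ->  5*(-3*a_n + 5*b_n) + (4*a_n - 4*b_n) = -11*a_n + 21*b_n   [not conserved]

Only (A) a_n + b_n returns to itself after one step, so it is the conserved quantity.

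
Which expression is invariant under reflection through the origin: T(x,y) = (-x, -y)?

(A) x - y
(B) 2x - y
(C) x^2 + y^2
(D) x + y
C

The map is reflection through the origin: T(x,y) = (-x, -y).
Substitute the transformed coordinates into each option and compare with the original:
(A) x - y  ->  (-x) - (-y) = -x + y   [differs from x - y: not invariant]
(B) 2x - y  ->  2(-x) - (-y) = -2x + y   [differs from 2x - y: not invariant]
(C) x^2 + y^2  ->  (-x)^2 + (-y)^2 = x^2 + y^2   [equals x^2 + y^2: invariant]
(D) x + y  ->  (-x) + (-y) = -x - y   [differs from x + y: not invariant]

Only option (C), x^2 + y^2, is unchanged by the transformation.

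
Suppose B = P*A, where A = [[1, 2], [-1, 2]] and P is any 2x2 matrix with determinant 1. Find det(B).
4

By the multiplicative property of determinants, det(B) = det(P*A) = det(P) * det(A) = det(A),
so the determinant is invariant under multiplication by any determinant-1 matrix; we just need det(A).

det(A) = (1)(2) - (2)(-1) = 2 - (-2) = 4

Therefore det(B) = 1 * 4 = 4.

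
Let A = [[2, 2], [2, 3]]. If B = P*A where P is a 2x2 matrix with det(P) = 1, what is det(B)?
2

By the multiplicative property of determinants, det(B) = det(P*A) = det(P) * det(A) = det(A),
so the determinant is invariant under multiplication by any determinant-1 matrix; we just need det(A).

det(A) = (2)(3) - (2)(2) = 6 - 4 = 2

Therefore det(B) = 1 * 2 = 2.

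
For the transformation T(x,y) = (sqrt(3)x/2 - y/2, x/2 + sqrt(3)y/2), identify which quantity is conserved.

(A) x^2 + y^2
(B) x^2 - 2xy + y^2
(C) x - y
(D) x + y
A

An expression E(x,y) is invariant under T if E(T(x,y)) = E(x,y). Here T(x,y) = (sqrt(3)x/2 - y/2, x/2 + sqrt(3)y/2).
Substitute the transformed coordinates into each option and compare with the original:
(A) x^2 + y^2  ->  (sqrt(3)x/2 - y/2)^2 + (x/2 + sqrt(3)y/2)^2 = x^2 + y^2   [equals x^2 + y^2: invariant]
(B) x^2 - 2xy + y^2  ->  (sqrt(3)x/2 - y/2)^2 - 2(sqrt(3)x/2 - y/2)(x/2 + sqrt(3)y/2) + (x/2 + sqrt(3)y/2)^2 = -sqrt(3)x^2/2 + x^2 - xy + sqrt(3)y^2/2 + y^2   [differs from x^2 - 2xy + y^2: not invariant]
(C) x - y  ->  (sqrt(3)x/2 - y/2) - (x/2 + sqrt(3)y/2) = -x/2 + sqrt(3)x/2 - sqrt(3)y/2 - y/2   [differs from x - y: not invariant]
(D) x + y  ->  (sqrt(3)x/2 - y/2) + (x/2 + sqrt(3)y/2) = x/2 + sqrt(3)x/2 - y/2 + sqrt(3)y/2   [differs from x + y: not invariant]

Only option (A), x^2 + y^2, is unchanged by the transformation.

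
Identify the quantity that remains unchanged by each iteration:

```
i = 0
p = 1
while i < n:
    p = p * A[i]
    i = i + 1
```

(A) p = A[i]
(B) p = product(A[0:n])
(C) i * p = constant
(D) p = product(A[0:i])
D

A loop invariant must hold before the first iteration and be re-established by every execution of the body.

(D) p = product(A[0:i]): Initially i = 0 and p = 1 = product of the empty slice A[0:0]. If p = product(A[0:i]) holds at the top of an iteration, the body sets p to product(A[0:i]) * A[i] = product(A[0:i+1]) and then i to i+1, so the property is restored. At exit i = n, giving p = product(A[0:n]).

The other options fail:
(A) p = A[i]: after the first iteration p = A[0] but i = 1; in general p is a product of several elements, not a single one.
(B) p = product(A[0:n]): false before the loop (p = 1, not the full product) -- it only becomes true at exit.
(C) i * p = constant: initially i * p = 0, but after one iteration it is 1 * A[0], which is nonzero in general.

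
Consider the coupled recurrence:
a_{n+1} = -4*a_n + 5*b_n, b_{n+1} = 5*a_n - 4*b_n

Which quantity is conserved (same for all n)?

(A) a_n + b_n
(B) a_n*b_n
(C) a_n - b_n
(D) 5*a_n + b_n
A

Replace a_n by a_{n+1} = -4*a_n + 5*b_n and b_n by b_{n+1} = 5*a_n - 4*b_n in each option and simplify:
(A) a_n + b_n  ->  (-4*a_n + 5*b_n) + (5*a_n - 4*b_n) = a_n + b_n   [conserved]
(B) a_n*b_n  ->  (-4*a_n + 5*b_n)*(5*a_n - 4*b_n) = -20*a_n^2 + 41*a_n*b_n - 20*b_n^2   [not conserved]
(C) a_n - b_n  ->  (-4*a_n + 5*b_n) - (5*a_n - 4*b_n) = -9*a_n + 9*b_n   [not conserved]
(D) 5*a_n + b_n  ->  5*(-4*a_n + 5*b_n) + (5*a_n - 4*b_n) = -15*a_n + 21*b_n   [not conserved]

Only (A) a_n + b_n returns to itself after one step, so it is the conserved quantity.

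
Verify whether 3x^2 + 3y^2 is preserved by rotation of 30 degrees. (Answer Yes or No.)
Yes

Applying rotation by 30 degrees: x' = x*cos(30 degrees) - y*sin(30 degrees) = sqrt(3)x/2 - y/2, y' = x*sin(30 degrees) + y*cos(30 degrees) = x/2 + sqrt(3)y/2

Substituting into 3x^2 + 3y^2:
3(sqrt(3)x/2 - y/2)^2 + 3(x/2 + sqrt(3)y/2)^2
= 3x^2 + 3y^2

This equals the original expression 3x^2 + 3y^2, so it IS invariant.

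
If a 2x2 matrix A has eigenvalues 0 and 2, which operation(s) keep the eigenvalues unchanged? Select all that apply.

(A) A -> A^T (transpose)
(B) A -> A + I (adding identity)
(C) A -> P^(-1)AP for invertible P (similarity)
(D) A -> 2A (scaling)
A and C

Eigenvalues are preserved by:
1. Similarity transformations: A -> P^(-1)AP (same characteristic polynomial)
2. Transpose: A^T has the same eigenvalues as A

Eigenvalues are NOT preserved by:
- Adding identity: eigenvalues become 0+1, 2+1
- Scaling: eigenvalues become 0, 4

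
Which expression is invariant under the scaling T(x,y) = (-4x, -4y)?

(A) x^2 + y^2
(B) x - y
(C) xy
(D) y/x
D

Under the uniform scaling T(x,y) = (-4x, -4y):
Substitute the transformed coordinates into each option and compare with the original:
(A) x^2 + y^2  ->  (-4x)^2 + (-4y)^2 = 16x^2 + 16y^2   [differs from x^2 + y^2: not invariant]
(B) x - y  ->  (-4x) - (-4y) = -4x + 4y   [differs from x - y: not invariant]
(C) xy  ->  (-4x)(-4y) = 16xy   [differs from xy: not invariant]
(D) y/x  ->  (-4y)/(-4x) = y/x   [equals y/x: invariant]

Only option (D), y/x, is unchanged by the transformation.
The common factor -4 cancels in a ratio of coordinates, while sums, products and sums of squares pick up factors of -4 or 16.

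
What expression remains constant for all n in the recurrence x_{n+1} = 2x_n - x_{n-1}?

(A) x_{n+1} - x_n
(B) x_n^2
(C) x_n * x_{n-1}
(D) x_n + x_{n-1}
A

For the recurrence x_{n+1} = 2x_n - x_{n-1}:

If x_{n+1} = 2x_n - x_{n-1}, then:
x_{n+1} - x_n = x_n - x_{n-1}
The first difference is constant throughout the sequence.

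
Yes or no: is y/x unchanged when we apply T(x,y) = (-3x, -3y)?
Yes

Substitute T(x,y) = (-3x, -3y) into the expression and compare with the original.

Original: y/x
After applying T: (-3y)/(-3x) = y/x

This is identical to the original y/x, so the expression is invariant.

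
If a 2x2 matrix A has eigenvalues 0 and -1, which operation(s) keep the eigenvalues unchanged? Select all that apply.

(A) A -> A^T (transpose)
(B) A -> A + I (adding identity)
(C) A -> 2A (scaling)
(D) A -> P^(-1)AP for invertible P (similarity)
A and D

Eigenvalues are preserved by:
1. Similarity transformations: A -> P^(-1)AP (same characteristic polynomial)
2. Transpose: A^T has the same eigenvalues as A

Eigenvalues are NOT preserved by:
- Adding identity: eigenvalues become 0+1, -1+1
- Scaling: eigenvalues become 0, -2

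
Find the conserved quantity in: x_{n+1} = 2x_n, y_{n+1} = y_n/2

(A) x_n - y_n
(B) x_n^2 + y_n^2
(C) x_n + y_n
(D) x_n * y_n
D

For the recurrence x_{n+1} = 2x_n, y_{n+1} = y_n/2:

x_{n+1} * y_{n+1} = (2x_n) * (y_n/2) = x_n * y_n
The product is conserved.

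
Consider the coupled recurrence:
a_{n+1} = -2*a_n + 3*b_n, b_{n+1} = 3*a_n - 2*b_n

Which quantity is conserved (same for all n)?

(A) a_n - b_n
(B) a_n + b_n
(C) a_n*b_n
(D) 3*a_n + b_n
B

Replace a_n by a_{n+1} = -2*a_n + 3*b_n and b_n by b_{n+1} = 3*a_n - 2*b_n in each option and simplify:
(A) a_n - b_n  ->  (-2*a_n + 3*b_n) - (3*a_n - 2*b_n) = -5*a_n + 5*b_n   [not conserved]
(B) a_n + b_n  ->  (-2*a_n + 3*b_n) + (3*a_n - 2*b_n) = a_n + b_n   [conserved]
(C) a_n*b_n  ->  (-2*a_n + 3*b_n)*(3*a_n - 2*b_n) = -6*a_n^2 + 13*a_n*b_n - 6*b_n^2   [not conserved]
(D) 3*a_n + b_n  ->  3*(-2*a_n + 3*b_n) + (3*a_n - 2*b_n) = -3*a_n + 7*b_n   [not conserved]

Only (B) a_n + b_n returns to itself after one step, so it is the conserved quantity.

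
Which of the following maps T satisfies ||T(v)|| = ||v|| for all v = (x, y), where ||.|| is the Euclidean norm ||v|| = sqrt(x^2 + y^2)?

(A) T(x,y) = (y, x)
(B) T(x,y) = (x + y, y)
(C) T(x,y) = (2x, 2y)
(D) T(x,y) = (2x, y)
A

A transformation preserves a norm if ||T(v)|| = ||v|| for every v; a single vector where the norm changes rules an option out.

(A) T(x,y) = (y, x): preserves the norm -- it is an orthogonal map (a rotation/reflection), and (y)^2 + (x)^2 simplifies to x^2 + y^2.
(B) T(x,y) = (x + y, y): v = (0, 1) has norm sqrt((0)^2 + (1)^2) = 1, but T(v) = (1, 1) has norm sqrt(2) -- not preserved.
(C) T(x,y) = (2x, 2y): v = (1, 0) has norm sqrt((1)^2 + (0)^2) = 1, but T(v) = (2, 0) has norm 2 -- not preserved.
(D) T(x,y) = (2x, y): v = (1, 0) has norm sqrt((1)^2 + (0)^2) = 1, but T(v) = (2, 0) has norm 2 -- not preserved.

Therefore the answer is (A).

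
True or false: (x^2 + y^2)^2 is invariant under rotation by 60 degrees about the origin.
True

Applying rotation by 60 degrees: x' = x*cos(60 degrees) - y*sin(60 degrees) = x/2 - sqrt(3)y/2, y' = x*sin(60 degrees) + y*cos(60 degrees) = sqrt(3)x/2 + y/2

Substituting into (x^2 + y^2)^2:
((x/2 - sqrt(3)y/2)^2 + (sqrt(3)x/2 + y/2)^2)^2
= x^4 + 2x^2y^2 + y^4 = (x^2 + y^2)^2

This equals the original expression (x^2 + y^2)^2, so it IS invariant.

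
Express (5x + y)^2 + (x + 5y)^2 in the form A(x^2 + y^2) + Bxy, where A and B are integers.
26(x^2 + y^2) + 20xy

Expanding: (5x + y)^2 = 25x^2 + 10xy + y^2
(x + 5y)^2 = x^2 + 10xy + 25y^2
Sum = (25+1)(x^2+y^2) + 20xy = 26(x^2 + y^2) + 20xy
This is symmetric in x and y.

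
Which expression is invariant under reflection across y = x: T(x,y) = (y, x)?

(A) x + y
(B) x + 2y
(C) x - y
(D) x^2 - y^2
A

The map is reflection across y = x: T(x,y) = (y, x).
Substitute the transformed coordinates into each option and compare with the original:
(A) x + y  ->  (y) + (x) = x + y   [equals x + y: invariant]
(B) x + 2y  ->  (y) + 2(x) = 2x + y   [differs from x + 2y: not invariant]
(C) x - y  ->  (y) - (x) = -x + y   [differs from x - y: not invariant]
(D) x^2 - y^2  ->  (y)^2 - (x)^2 = -x^2 + y^2   [differs from x^2 - y^2: not invariant]

Only option (A), x + y, is unchanged by the transformation.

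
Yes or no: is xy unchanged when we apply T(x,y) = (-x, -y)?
Yes

Substitute T(x,y) = (-x, -y) into the expression and compare with the original.

Original: xy
After applying T: (-x)(-y) = xy

This is identical to the original xy, so the expression is invariant.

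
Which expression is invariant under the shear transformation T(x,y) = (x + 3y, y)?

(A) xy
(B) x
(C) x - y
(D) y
D

Under the shear T(x,y) = (x + 3y, y):
Substitute the transformed coordinates into each option and compare with the original:
(A) xy  ->  (x + 3y)(y) = xy + 3y^2   [differs from xy: not invariant]
(B) x  ->  (x + 3y) = x + 3y   [differs from x: not invariant]
(C) x - y  ->  (x + 3y) - (y) = x + 2y   [differs from x - y: not invariant]
(D) y  ->  (y) = y   [equals y: invariant]

Only option (D), y, is unchanged by the transformation.
A horizontal shear moves points parallel to the x-axis, so the y-coordinate (and any function of y alone) is unchanged.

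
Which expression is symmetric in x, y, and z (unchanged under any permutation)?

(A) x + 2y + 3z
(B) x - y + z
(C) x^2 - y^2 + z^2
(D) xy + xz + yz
D

A symmetric expression is unchanged when the variables are permuted; here the transformation to test is the swap (x, y) -> (y, x).
A symmetric expression must survive every permutation; the single swap x <-> y already eliminates the distractors, and the keyed expression is also unchanged by x <-> z and y <-> z (each variable enters it in exactly the same way).
Substitute the transformed coordinates into each option and compare with the original:
(A) x + 2y + 3z  ->  (y) + 2(x) + 3z = 2x + y + 3z   [differs from x + 2y + 3z: not invariant]
(B) x - y + z  ->  (y) - (x) + z = -x + y + z   [differs from x - y + z: not invariant]
(C) x^2 - y^2 + z^2  ->  (y)^2 - (x)^2 + z^2 = -x^2 + y^2 + z^2   [differs from x^2 - y^2 + z^2: not invariant]
(D) xy + xz + yz  ->  (y)(x) + (y)z + (x)z = xy + xz + yz   [equals xy + xz + yz: invariant]

Only option (D), xy + xz + yz, is unchanged by the transformation.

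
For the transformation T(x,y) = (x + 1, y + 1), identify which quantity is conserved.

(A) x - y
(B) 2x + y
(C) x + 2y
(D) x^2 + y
A

An expression E(x,y) is invariant under T if E(T(x,y)) = E(x,y). Here T(x,y) = (x + 1, y + 1).
Substitute the transformed coordinates into each option and compare with the original:
(A) x - y  ->  (x + 1) - (y + 1) = x - y   [equals x - y: invariant]
(B) 2x + y  ->  2(x + 1) + (y + 1) = 2x + y + 3   [differs from 2x + y: not invariant]
(C) x + 2y  ->  (x + 1) + 2(y + 1) = x + 2y + 3   [differs from x + 2y: not invariant]
(D) x^2 + y  ->  (x + 1)^2 + (y + 1) = x^2 + 2x + y + 2   [differs from x^2 + y: not invariant]

Only option (A), x - y, is unchanged by the transformation.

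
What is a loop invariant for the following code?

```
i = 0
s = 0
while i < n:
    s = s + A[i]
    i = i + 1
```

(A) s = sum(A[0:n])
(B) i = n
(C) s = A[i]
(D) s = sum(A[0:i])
D

A loop invariant must hold before the first iteration and be re-established by every execution of the body.

(D) s = sum(A[0:i]): Initially i = 0 and s = 0 = sum of the empty slice A[0:0]. If s = sum(A[0:i]) holds at the top of an iteration, the body sets s to sum(A[0:i]) + A[i] = sum(A[0:i+1]) and then i to i+1, so s = sum(A[0:i]) holds again. At exit i = n, giving s = sum(A[0:n]).

The other options fail:
(A) s = sum(A[0:n]): false before the loop (s = 0, not the full sum) -- it only becomes true at exit.
(B) i = n: false initially (i = 0); it is the exit condition, not an invariant.
(C) s = A[i]: after the first iteration s = A[0] but i = 1, so s = A[i] compares s with the wrong element (and fails in general).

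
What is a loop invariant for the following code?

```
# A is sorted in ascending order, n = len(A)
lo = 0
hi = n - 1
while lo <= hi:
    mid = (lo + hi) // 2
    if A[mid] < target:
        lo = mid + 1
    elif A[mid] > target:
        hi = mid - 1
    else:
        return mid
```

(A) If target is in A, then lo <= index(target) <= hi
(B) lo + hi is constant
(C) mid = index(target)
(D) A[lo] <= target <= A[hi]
A

A loop invariant must hold before the first iteration and be re-established by every execution of the body.

(A) If target is in A, then lo <= index(target) <= hi: Before the loop [lo, hi] = [0, n-1] covers every index. When A[mid] < target, sortedness puts target strictly to the right of mid, so setting lo = mid + 1 keeps index(target) in [lo, hi]; symmetrically for hi = mid - 1. Hence 'if target is in A then lo <= index(target) <= hi' holds after every iteration, and when lo > hi it proves target is absent.

The other options fail:
(B) lo + hi is constant: each iteration moves exactly one of lo, hi, so lo + hi changes (e.g. 0 + (n-1) becomes (mid+1) + (n-1)).
(C) mid = index(target): mid is just the current probe; it equals index(target) only on the iteration that returns.
(D) A[lo] <= target <= A[hi]: fails when target is not in A (e.g. target < A[0] already violates it before the loop), so it is not maintained in general.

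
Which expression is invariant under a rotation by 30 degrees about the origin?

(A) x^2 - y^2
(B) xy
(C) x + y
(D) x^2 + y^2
D

A rotation by 30 degrees sends (x, y) to (sqrt(3)x/2 - y/2, x/2 + sqrt(3)y/2).
Substitute the transformed coordinates into each option and compare with the original:
(A) x^2 - y^2  ->  (sqrt(3)x/2 - y/2)^2 - (x/2 + sqrt(3)y/2)^2 = x^2/2 - sqrt(3)xy - y^2/2   [differs from x^2 - y^2: not invariant]
(B) xy  ->  (sqrt(3)x/2 - y/2)(x/2 + sqrt(3)y/2) = sqrt(3)x^2/4 + xy/2 - sqrt(3)y^2/4   [differs from xy: not invariant]
(C) x + y  ->  (sqrt(3)x/2 - y/2) + (x/2 + sqrt(3)y/2) = x/2 + sqrt(3)x/2 - y/2 + sqrt(3)y/2   [differs from x + y: not invariant]
(D) x^2 + y^2  ->  (sqrt(3)x/2 - y/2)^2 + (x/2 + sqrt(3)y/2)^2 = x^2 + y^2   [equals x^2 + y^2: invariant]

Only option (D), x^2 + y^2, is unchanged by the transformation.
Geometrically, x^2 + y^2 is the squared distance from the origin, which every rotation about the origin preserves.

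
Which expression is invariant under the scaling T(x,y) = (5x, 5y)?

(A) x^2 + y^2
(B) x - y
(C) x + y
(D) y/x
D

Under the uniform scaling T(x,y) = (5x, 5y):
Substitute the transformed coordinates into each option and compare with the original:
(A) x^2 + y^2  ->  (5x)^2 + (5y)^2 = 25x^2 + 25y^2   [differs from x^2 + y^2: not invariant]
(B) x - y  ->  (5x) - (5y) = 5x - 5y   [differs from x - y: not invariant]
(C) x + y  ->  (5x) + (5y) = 5x + 5y   [differs from x + y: not invariant]
(D) y/x  ->  (5y)/(5x) = y/x   [equals y/x: invariant]

Only option (D), y/x, is unchanged by the transformation.
The common factor 5 cancels in a ratio of coordinates, while sums, products and sums of squares pick up factors of 5 or 25.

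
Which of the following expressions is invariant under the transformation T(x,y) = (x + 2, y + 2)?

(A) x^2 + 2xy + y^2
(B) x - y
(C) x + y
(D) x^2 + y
B

An expression E(x,y) is invariant under T if E(T(x,y)) = E(x,y). Here T(x,y) = (x + 2, y + 2).
Substitute the transformed coordinates into each option and compare with the original:
(A) x^2 + 2xy + y^2  ->  (x + 2)^2 + 2(x + 2)(y + 2) + (y + 2)^2 = x^2 + 2xy + 8x + y^2 + 8y + 16   [differs from x^2 + 2xy + y^2: not invariant]
(B) x - y  ->  (x + 2) - (y + 2) = x - y   [equals x - y: invariant]
(C) x + y  ->  (x + 2) + (y + 2) = x + y + 4   [differs from x + y: not invariant]
(D) x^2 + y  ->  (x + 2)^2 + (y + 2) = x^2 + 4x + y + 6   [differs from x^2 + y: not invariant]

Only option (B), x - y, is unchanged by the transformation.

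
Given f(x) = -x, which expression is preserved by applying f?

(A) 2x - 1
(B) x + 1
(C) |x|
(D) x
C

For f(x) = -x:
Applying f replaces x by -x. Since |-x| = |x|, the absolute value is unchanged by f, whereas x -> -x, 2x - 1 -> -2x - 1 and x + 1 -> -x + 1 all change.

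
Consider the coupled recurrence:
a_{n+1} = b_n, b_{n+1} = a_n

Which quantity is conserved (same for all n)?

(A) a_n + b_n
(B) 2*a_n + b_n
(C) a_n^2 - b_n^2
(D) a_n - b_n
A

Replace a_n by a_{n+1} = b_n and b_n by b_{n+1} = a_n in each option and simplify:
(A) a_n + b_n  ->  (b_n) + (a_n) = a_n + b_n   [conserved]
(B) 2*a_n + b_n  ->  2*(b_n) + (a_n) = a_n + 2*b_n   [not conserved]
(C) a_n^2 - b_n^2  ->  (b_n)^2 - (a_n)^2 = -a_n^2 + b_n^2   [not conserved]
(D) a_n - b_n  ->  (b_n) - (a_n) = -a_n + b_n   [not conserved]

Only (A) a_n + b_n returns to itself after one step, so it is the conserved quantity.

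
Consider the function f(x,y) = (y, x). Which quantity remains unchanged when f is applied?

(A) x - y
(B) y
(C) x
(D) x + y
D

For f(x,y) = (y, x):
After applying f: x' = y, y' = x. So x' + y' = y + x = x + y.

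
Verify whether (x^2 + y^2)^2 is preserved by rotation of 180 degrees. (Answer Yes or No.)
Yes

Applying rotation by 180 degrees: x' = x*cos(180 degrees) - y*sin(180 degrees) = -x, y' = x*sin(180 degrees) + y*cos(180 degrees) = -y

Substituting into (x^2 + y^2)^2:
((-x)^2 + (-y)^2)^2
= x^4 + 2x^2y^2 + y^4 = (x^2 + y^2)^2

This equals the original expression (x^2 + y^2)^2, so it IS invariant.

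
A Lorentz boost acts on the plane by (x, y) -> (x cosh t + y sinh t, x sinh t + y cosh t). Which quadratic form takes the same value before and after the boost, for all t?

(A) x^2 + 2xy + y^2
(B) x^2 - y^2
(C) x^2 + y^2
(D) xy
B

Write x' = x cosh t + y sinh t, y' = x sinh t + y cosh t and substitute into each option:
(A) x^2 + 2xy + y^2: (x' + y')^2 with x' + y' = (x + y)(cosh t + sinh t) = (x + y)e^t, so it becomes (x + y)^2 e^(2t)   [not invariant for t != 0]
(B) x^2 - y^2: (x cosh t + y sinh t)^2 - (x sinh t + y cosh t)^2 = x^2(cosh^2 t - sinh^2 t) + 2xy(cosh t sinh t - sinh t cosh t) + y^2(sinh^2 t - cosh^2 t) = x^2 - y^2   [invariant, using cosh^2 t - sinh^2 t = 1]
(C) x^2 + y^2: (x cosh t + y sinh t)^2 + (x sinh t + y cosh t)^2 = (x^2 + y^2)(cosh^2 t + sinh^2 t) + 4xy sinh t cosh t = (x^2 + y^2) cosh 2t + 2xy sinh 2t   [not invariant for t != 0]
(D) xy: (x cosh t + y sinh t)(x sinh t + y cosh t) = xy(cosh^2 t + sinh^2 t) + (x^2 + y^2) sinh t cosh t = xy cosh 2t + (x^2 + y^2)(sinh 2t)/2   [not invariant for t != 0]

Only (B) x^2 - y^2 is unchanged; it is the Minkowski form preserved by Lorentz boosts, just as x^2 + y^2 is preserved by ordinary rotations.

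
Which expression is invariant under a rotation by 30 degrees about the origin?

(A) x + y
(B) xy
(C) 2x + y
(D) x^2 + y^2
D

A rotation by 30 degrees sends (x, y) to (sqrt(3)x/2 - y/2, x/2 + sqrt(3)y/2).
Substitute the transformed coordinates into each option and compare with the original:
(A) x + y  ->  (sqrt(3)x/2 - y/2) + (x/2 + sqrt(3)y/2) = x/2 + sqrt(3)x/2 - y/2 + sqrt(3)y/2   [differs from x + y: not invariant]
(B) xy  ->  (sqrt(3)x/2 - y/2)(x/2 + sqrt(3)y/2) = sqrt(3)x^2/4 + xy/2 - sqrt(3)y^2/4   [differs from xy: not invariant]
(C) 2x + y  ->  2(sqrt(3)x/2 - y/2) + (x/2 + sqrt(3)y/2) = x/2 + sqrt(3)x - y + sqrt(3)y/2   [differs from 2x + y: not invariant]
(D) x^2 + y^2  ->  (sqrt(3)x/2 - y/2)^2 + (x/2 + sqrt(3)y/2)^2 = x^2 + y^2   [equals x^2 + y^2: invariant]

Only option (D), x^2 + y^2, is unchanged by the transformation.
Geometrically, x^2 + y^2 is the squared distance from the origin, which every rotation about the origin preserves.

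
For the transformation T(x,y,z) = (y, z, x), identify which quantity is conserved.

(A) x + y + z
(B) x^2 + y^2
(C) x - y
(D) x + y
A

Apply T(x,y,z) = (y, z, x) to each option, i.e. replace (x, y, z) by the transformed coordinates.
Substitute the transformed coordinates into each option and compare with the original:
(A) x + y + z  ->  (y) + (z) + (x) = x + y + z   [equals x + y + z: invariant]
(B) x^2 + y^2  ->  (y)^2 + (z)^2 = y^2 + z^2   [differs from x^2 + y^2: not invariant]
(C) x - y  ->  (y) - (z) = y - z   [differs from x - y: not invariant]
(D) x + y  ->  (y) + (z) = y + z   [differs from x + y: not invariant]

Only option (A), x + y + z, is unchanged by the transformation.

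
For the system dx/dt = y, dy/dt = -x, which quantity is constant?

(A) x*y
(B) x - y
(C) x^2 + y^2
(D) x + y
C

A first integral I satisfies dI/dt = 0 along every solution. Differentiate each option and use the equation of motion:
(A) d/dt[x*y] = (dx/dt)y + x(dy/dt) = y^2 - x^2, not identically 0
(B) d/dt[x - y] = y - (-x) = x + y, not identically 0
(C) d/dt[x^2 + y^2] = 2x*dx/dt + 2y*dy/dt = 2x*y + 2y*(-x) = 0
(D) d/dt[x + y] = y + (-x) = y - x, not identically 0

Only (C) has zero time-derivative. So x^2 + y^2 (the squared radius; trajectories are circles) is the conserved quantity.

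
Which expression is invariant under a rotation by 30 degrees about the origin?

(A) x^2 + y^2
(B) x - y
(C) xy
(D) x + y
A

A rotation by 30 degrees sends (x, y) to (sqrt(3)x/2 - y/2, x/2 + sqrt(3)y/2).
Substitute the transformed coordinates into each option and compare with the original:
(A) x^2 + y^2  ->  (sqrt(3)x/2 - y/2)^2 + (x/2 + sqrt(3)y/2)^2 = x^2 + y^2   [equals x^2 + y^2: invariant]
(B) x - y  ->  (sqrt(3)x/2 - y/2) - (x/2 + sqrt(3)y/2) = -x/2 + sqrt(3)x/2 - sqrt(3)y/2 - y/2   [differs from x - y: not invariant]
(C) xy  ->  (sqrt(3)x/2 - y/2)(x/2 + sqrt(3)y/2) = sqrt(3)x^2/4 + xy/2 - sqrt(3)y^2/4   [differs from xy: not invariant]
(D) x + y  ->  (sqrt(3)x/2 - y/2) + (x/2 + sqrt(3)y/2) = x/2 + sqrt(3)x/2 - y/2 + sqrt(3)y/2   [differs from x + y: not invariant]

Only option (A), x^2 + y^2, is unchanged by the transformation.
Geometrically, x^2 + y^2 is the squared distance from the origin, which every rotation about the origin preserves.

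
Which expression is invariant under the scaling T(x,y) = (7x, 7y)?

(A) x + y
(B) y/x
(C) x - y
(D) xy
B

Under the uniform scaling T(x,y) = (7x, 7y):
Substitute the transformed coordinates into each option and compare with the original:
(A) x + y  ->  (7x) + (7y) = 7x + 7y   [differs from x + y: not invariant]
(B) y/x  ->  (7y)/(7x) = y/x   [equals y/x: invariant]
(C) x - y  ->  (7x) - (7y) = 7x - 7y   [differs from x - y: not invariant]
(D) xy  ->  (7x)(7y) = 49xy   [differs from xy: not invariant]

Only option (B), y/x, is unchanged by the transformation.
The common factor 7 cancels in a ratio of coordinates, while sums, products and sums of squares pick up factors of 7 or 49.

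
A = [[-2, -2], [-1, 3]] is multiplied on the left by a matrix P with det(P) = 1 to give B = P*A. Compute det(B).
-8

By the multiplicative property of determinants, det(B) = det(P*A) = det(P) * det(A) = det(A),
so the determinant is invariant under multiplication by any determinant-1 matrix; we just need det(A).

det(A) = (-2)(3) - (-2)(-1) = -6 - 2 = -8

Therefore det(B) = 1 * (-8) = -8.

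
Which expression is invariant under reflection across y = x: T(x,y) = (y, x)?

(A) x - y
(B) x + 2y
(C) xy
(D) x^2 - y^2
C

The map is reflection across y = x: T(x,y) = (y, x).
Substitute the transformed coordinates into each option and compare with the original:
(A) x - y  ->  (y) - (x) = -x + y   [differs from x - y: not invariant]
(B) x + 2y  ->  (y) + 2(x) = 2x + y   [differs from x + 2y: not invariant]
(C) xy  ->  (y)(x) = xy   [equals xy: invariant]
(D) x^2 - y^2  ->  (y)^2 - (x)^2 = -x^2 + y^2   [differs from x^2 - y^2: not invariant]

Only option (C), xy, is unchanged by the transformation.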